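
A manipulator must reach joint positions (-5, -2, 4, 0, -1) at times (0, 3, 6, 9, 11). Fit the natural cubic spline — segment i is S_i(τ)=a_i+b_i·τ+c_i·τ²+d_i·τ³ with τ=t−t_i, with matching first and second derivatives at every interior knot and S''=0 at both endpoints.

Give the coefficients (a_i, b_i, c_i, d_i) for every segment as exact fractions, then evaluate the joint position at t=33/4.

Δ: Δ0=1, Δ1=2, Δ2=-4/3, Δ3=-1/2
row 1: diag=12, rhs=6; c'=1/4, d'=1/2
row 2: denom=12−3·1/4=45/4; d'=(-20−3·1/2)/(45/4)=-86/45
row 3: denom=10−3·4/15=46/5; d'=(5−3·-86/45)/(46/5)=7/6
back: M3=7/6
back: M2=-86/45−4/15·7/6=-20/9
back: M1=1/2−1/4·-20/9=19/18
M: M0=0, M1=19/18, M2=-20/9, M3=7/6, M4=0
seg 0: a=-5, c=M0/2=0, d=(M1−M0)/(6·3)=19/324, b=Δ0−h0·(2M0+M1)/6=17/36
seg 1: a=-2, c=M1/2=19/36, d=(M2−M1)/(6·3)=-59/324, b=Δ1−h1·(2M1+M2)/6=37/18
seg 2: a=4, c=M2/2=-10/9, d=(M3−M2)/(6·3)=61/324, b=Δ2−h2·(2M2+M3)/6=11/36
seg 3: a=0, c=M3/2=7/12, d=(M4−M3)/(6·2)=-7/72, b=Δ3−h3·(2M3+M4)/6=-23/18
t_q=33/4 → seg 2, τ=9/4; S=4+11/36·τ+-10/9·τ²+61/324·τ³=309/256

  seg 0: a=-5 b=17/36 c=0 d=19/324
  seg 1: a=-2 b=37/18 c=19/36 d=-59/324
  seg 2: a=4 b=11/36 c=-10/9 d=61/324
  seg 3: a=0 b=-23/18 c=7/12 d=-7/72
S(33/4) = 309/256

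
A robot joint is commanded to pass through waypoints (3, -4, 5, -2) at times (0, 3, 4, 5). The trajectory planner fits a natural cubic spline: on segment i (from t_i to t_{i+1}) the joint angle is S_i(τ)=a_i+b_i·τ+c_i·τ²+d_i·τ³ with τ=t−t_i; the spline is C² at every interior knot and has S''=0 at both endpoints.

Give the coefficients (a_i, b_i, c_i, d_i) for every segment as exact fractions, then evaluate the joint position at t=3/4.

  seg 0: a=3 b=-769/93 c=0 d=184/279
  seg 1: a=-4 b=887/93 c=184/31 d=-602/93
  seg 2: a=5 b=185/93 c=-418/31 d=418/93
S(3/4) = -725/248

Δ: Δ0=-7/3, Δ1=9, Δ2=-7
row 1: diag=8, rhs=68; c'=1/8, d'=17/2
row 2: denom=4−1·1/8=31/8; d'=(-96−1·17/2)/(31/8)=-836/31
back: M2=-836/31
back: M1=17/2−1/8·-836/31=368/31
M: M0=0, M1=368/31, M2=-836/31, M3=0
seg 0: a=3, c=M0/2=0, d=(M1−M0)/(6·3)=184/279, b=Δ0−h0·(2M0+M1)/6=-769/93
seg 1: a=-4, c=M1/2=184/31, d=(M2−M1)/(6·1)=-602/93, b=Δ1−h1·(2M1+M2)/6=887/93
seg 2: a=5, c=M2/2=-418/31, d=(M3−M2)/(6·1)=418/93, b=Δ2−h2·(2M2+M3)/6=185/93
t_q=3/4 → seg 0, τ=3/4; S=3+-769/93·τ+0·τ²+184/279·τ³=-725/248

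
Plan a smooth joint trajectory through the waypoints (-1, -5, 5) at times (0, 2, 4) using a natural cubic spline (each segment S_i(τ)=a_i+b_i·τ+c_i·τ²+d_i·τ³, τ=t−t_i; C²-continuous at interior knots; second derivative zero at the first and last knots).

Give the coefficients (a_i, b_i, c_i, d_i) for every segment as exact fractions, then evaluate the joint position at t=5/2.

  seg 0: a=-1 b=-15/4 c=0 d=7/16
  seg 1: a=-5 b=3/2 c=21/8 d=-7/16
S(5/2) = -467/128

Δ: Δ0=-2, Δ1=5
row 1: diag=8, rhs=42; c'=1/4, d'=21/4
back: M1=21/4
M: M0=0, M1=21/4, M2=0
seg 0: a=-1, c=M0/2=0, d=(M1−M0)/(6·2)=7/16, b=Δ0−h0·(2M0+M1)/6=-15/4
seg 1: a=-5, c=M1/2=21/8, d=(M2−M1)/(6·2)=-7/16, b=Δ1−h1·(2M1+M2)/6=3/2
t_q=5/2 → seg 1, τ=1/2; S=-5+3/2·τ+21/8·τ²+-7/16·τ³=-467/128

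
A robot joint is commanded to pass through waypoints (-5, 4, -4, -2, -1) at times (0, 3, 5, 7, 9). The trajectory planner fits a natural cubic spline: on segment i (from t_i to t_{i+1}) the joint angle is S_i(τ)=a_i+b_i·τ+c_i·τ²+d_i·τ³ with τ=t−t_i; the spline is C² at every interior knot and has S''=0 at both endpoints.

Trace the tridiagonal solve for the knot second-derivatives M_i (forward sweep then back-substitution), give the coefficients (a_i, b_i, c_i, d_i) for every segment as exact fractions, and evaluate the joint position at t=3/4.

Δ: Δ0=3, Δ1=-4, Δ2=1, Δ3=1/2
row 1: diag=10, rhs=-42; c'=1/5, d'=-21/5
row 2: denom=8−2·1/5=38/5; d'=(30−2·-21/5)/(38/5)=96/19
row 3: denom=8−2·5/19=142/19; d'=(-3−2·96/19)/(142/19)=-249/142
back: M3=-249/142
back: M2=96/19−5/19·-249/142=783/142
back: M1=-21/5−1/5·783/142=-753/142
M: M0=0, M1=-753/142, M2=783/142, M3=-249/142, M4=0
seg 0: a=-5, c=M0/2=0, d=(M1−M0)/(6·3)=-251/852, b=Δ0−h0·(2M0+M1)/6=1605/284
seg 1: a=4, c=M1/2=-753/284, d=(M2−M1)/(6·2)=64/71, b=Δ1−h1·(2M1+M2)/6=-327/142
seg 2: a=-4, c=M2/2=783/284, d=(M3−M2)/(6·2)=-43/71, b=Δ2−h2·(2M2+M3)/6=-297/142
seg 3: a=-2, c=M3/2=-249/284, d=(M4−M3)/(6·2)=83/568, b=Δ3−h3·(2M3+M4)/6=237/142
t_q=3/4 → seg 0, τ=3/4; S=-5+1605/284·τ+0·τ²+-251/852·τ³=-16099/18176

  seg 0: a=-5 b=1605/284 c=0 d=-251/852
  seg 1: a=4 b=-327/142 c=-753/284 d=64/71
  seg 2: a=-4 b=-297/142 c=783/284 d=-43/71
  seg 3: a=-2 b=237/142 c=-249/284 d=83/568
S(3/4) = -16099/18176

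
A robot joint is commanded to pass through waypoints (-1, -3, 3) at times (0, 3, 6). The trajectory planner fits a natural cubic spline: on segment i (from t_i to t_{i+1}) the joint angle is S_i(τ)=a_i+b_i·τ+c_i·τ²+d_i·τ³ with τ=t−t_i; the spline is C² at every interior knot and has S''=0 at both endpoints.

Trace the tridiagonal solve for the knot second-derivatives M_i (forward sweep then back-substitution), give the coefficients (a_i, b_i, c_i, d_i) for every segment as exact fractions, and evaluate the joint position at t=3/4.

Δ: Δ0=-2/3, Δ1=2
row 1: diag=12, rhs=16; c'=1/4, d'=4/3
back: M1=4/3
M: M0=0, M1=4/3, M2=0
seg 0: a=-1, c=M0/2=0, d=(M1−M0)/(6·3)=2/27, b=Δ0−h0·(2M0+M1)/6=-4/3
seg 1: a=-3, c=M1/2=2/3, d=(M2−M1)/(6·3)=-2/27, b=Δ1−h1·(2M1+M2)/6=2/3
t_q=3/4 → seg 0, τ=3/4; S=-1+-4/3·τ+0·τ²+2/27·τ³=-63/32

  seg 0: a=-1 b=-4/3 c=0 d=2/27
  seg 1: a=-3 b=2/3 c=2/3 d=-2/27
S(3/4) = -63/32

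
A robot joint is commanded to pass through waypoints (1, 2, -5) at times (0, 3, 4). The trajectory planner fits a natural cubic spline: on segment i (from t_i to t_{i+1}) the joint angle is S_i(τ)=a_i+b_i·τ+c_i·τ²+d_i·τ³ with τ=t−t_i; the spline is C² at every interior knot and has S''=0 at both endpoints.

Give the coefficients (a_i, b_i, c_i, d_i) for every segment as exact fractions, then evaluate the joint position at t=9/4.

  seg 0: a=1 b=37/12 c=0 d=-11/36
  seg 1: a=2 b=-31/6 c=-11/4 d=11/12
S(9/4) = 1141/256

Δ: Δ0=1/3, Δ1=-7
row 1: diag=8, rhs=-44; c'=1/8, d'=-11/2
back: M1=-11/2
M: M0=0, M1=-11/2, M2=0
seg 0: a=1, c=M0/2=0, d=(M1−M0)/(6·3)=-11/36, b=Δ0−h0·(2M0+M1)/6=37/12
seg 1: a=2, c=M1/2=-11/4, d=(M2−M1)/(6·1)=11/12, b=Δ1−h1·(2M1+M2)/6=-31/6
t_q=9/4 → seg 0, τ=9/4; S=1+37/12·τ+0·τ²+-11/36·τ³=1141/256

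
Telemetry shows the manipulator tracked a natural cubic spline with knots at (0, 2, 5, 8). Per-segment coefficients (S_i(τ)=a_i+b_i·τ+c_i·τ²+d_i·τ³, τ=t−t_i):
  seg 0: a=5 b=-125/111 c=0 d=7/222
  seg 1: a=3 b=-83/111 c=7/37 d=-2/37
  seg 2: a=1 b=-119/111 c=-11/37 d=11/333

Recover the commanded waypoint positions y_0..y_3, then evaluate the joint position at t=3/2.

y_0 = S_0(0) = a_0 = 5
y_1 = S_1(0) = a_1 = 3
y_2 = S_2(0) = a_2 = 1
y_3 = S_2(3) = -4
t_q=3/2 is in segment 0 (τ=3/2); S_0(τ)=2023/592

y_0=5 y_1=3 y_2=1 y_3=-4
S(3/2) = 2023/592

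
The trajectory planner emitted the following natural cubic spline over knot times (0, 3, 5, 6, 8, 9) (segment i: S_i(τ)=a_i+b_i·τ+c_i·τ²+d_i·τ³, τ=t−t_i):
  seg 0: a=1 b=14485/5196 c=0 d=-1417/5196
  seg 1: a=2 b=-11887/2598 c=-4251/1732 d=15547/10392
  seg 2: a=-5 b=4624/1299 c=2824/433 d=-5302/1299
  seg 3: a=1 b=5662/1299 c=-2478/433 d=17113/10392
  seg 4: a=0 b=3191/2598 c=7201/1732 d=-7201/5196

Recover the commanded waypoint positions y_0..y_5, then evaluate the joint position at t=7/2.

y_0=1 y_1=2 y_2=-5 y_3=1 y_4=0 y_5=4
S(7/2) = -19795/27712

y_0 = S_0(0) = a_0 = 1
y_1 = S_1(0) = a_1 = 2
y_2 = S_2(0) = a_2 = -5
y_3 = S_3(0) = a_3 = 1
y_4 = S_4(0) = a_4 = 0
y_5 = S_4(1) = 4
t_q=7/2 is in segment 1 (τ=1/2); S_1(τ)=-19795/27712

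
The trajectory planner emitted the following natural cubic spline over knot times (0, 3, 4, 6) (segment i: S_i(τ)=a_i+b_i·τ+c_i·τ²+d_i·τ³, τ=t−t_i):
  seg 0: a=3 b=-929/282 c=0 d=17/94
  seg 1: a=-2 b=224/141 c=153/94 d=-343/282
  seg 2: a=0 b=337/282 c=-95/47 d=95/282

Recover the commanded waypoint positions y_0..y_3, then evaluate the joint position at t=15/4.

y_0 = S_0(0) = a_0 = 3
y_1 = S_1(0) = a_1 = -2
y_2 = S_2(0) = a_2 = 0
y_3 = S_2(2) = -3
t_q=15/4 is in segment 1 (τ=3/4); S_1(τ)=-2443/6016

y_0=3 y_1=-2 y_2=0 y_3=-3
S(15/4) = -2443/6016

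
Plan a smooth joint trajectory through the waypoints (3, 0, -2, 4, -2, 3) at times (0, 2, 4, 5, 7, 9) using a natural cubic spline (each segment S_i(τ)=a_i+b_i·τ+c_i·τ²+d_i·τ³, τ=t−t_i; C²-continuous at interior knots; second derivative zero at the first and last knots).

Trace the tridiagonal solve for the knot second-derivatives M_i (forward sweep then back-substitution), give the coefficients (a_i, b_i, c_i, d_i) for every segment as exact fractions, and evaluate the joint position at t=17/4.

Δ: Δ0=-3/2, Δ1=-1, Δ2=6, Δ3=-3, Δ4=5/2
row 1: diag=8, rhs=3; c'=1/4, d'=3/8
row 2: denom=6−2·1/4=11/2; d'=(42−2·3/8)/(11/2)=15/2
row 3: denom=6−1·2/11=64/11; d'=(-54−1·15/2)/(64/11)=-1353/128
row 4: denom=8−2·11/32=117/16; d'=(33−2·-1353/128)/(117/16)=385/52
back: M4=385/52
back: M3=-1353/128−11/32·385/52=-341/26
back: M2=15/2−2/11·-341/26=257/26
back: M1=3/8−1/4·257/26=-109/52
M: M0=0, M1=-109/52, M2=257/26, M3=-341/26, M4=385/52, M5=0
seg 0: a=3, c=M0/2=0, d=(M1−M0)/(6·2)=-109/624, b=Δ0−h0·(2M0+M1)/6=-125/156
seg 1: a=0, c=M1/2=-109/104, d=(M2−M1)/(6·2)=623/624, b=Δ1−h1·(2M1+M2)/6=-113/39
seg 2: a=-2, c=M2/2=257/52, d=(M3−M2)/(6·1)=-23/6, b=Δ2−h2·(2M2+M3)/6=763/156
seg 3: a=4, c=M3/2=-341/52, d=(M4−M3)/(6·2)=1067/624, b=Δ3−h3·(2M3+M4)/6=511/156
seg 4: a=-2, c=M4/2=385/104, d=(M5−M4)/(6·2)=-385/624, b=Δ4−h4·(2M4+M5)/6=-95/39
t_q=17/4 → seg 2, τ=1/4; S=-2+763/156·τ+257/52·τ²+-23/6·τ³=-879/1664

  seg 0: a=3 b=-125/156 c=0 d=-109/624
  seg 1: a=0 b=-113/39 c=-109/104 d=623/624
  seg 2: a=-2 b=763/156 c=257/52 d=-23/6
  seg 3: a=4 b=511/156 c=-341/52 d=1067/624
  seg 4: a=-2 b=-95/39 c=385/104 d=-385/624
S(17/4) = -879/1664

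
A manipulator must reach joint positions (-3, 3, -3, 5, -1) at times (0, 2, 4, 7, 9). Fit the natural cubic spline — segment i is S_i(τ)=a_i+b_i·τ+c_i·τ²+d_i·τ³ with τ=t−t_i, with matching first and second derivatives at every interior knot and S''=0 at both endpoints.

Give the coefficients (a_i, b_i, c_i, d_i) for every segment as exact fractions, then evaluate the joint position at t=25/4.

  seg 0: a=-3 b=647/129 c=0 d=-65/129
  seg 1: a=3 b=-133/129 c=-130/43 d=263/258
  seg 2: a=-3 b=-115/129 c=133/43 d=-82/129
  seg 3: a=5 b=65/129 c=-113/43 d=113/258
S(25/4) = 4695/1376

Δ: Δ0=3, Δ1=-3, Δ2=8/3, Δ3=-3
row 1: diag=8, rhs=-36; c'=1/4, d'=-9/2
row 2: denom=10−2·1/4=19/2; d'=(34−2·-9/2)/(19/2)=86/19
row 3: denom=10−3·6/19=172/19; d'=(-34−3·86/19)/(172/19)=-226/43
back: M3=-226/43
back: M2=86/19−6/19·-226/43=266/43
back: M1=-9/2−1/4·266/43=-260/43
M: M0=0, M1=-260/43, M2=266/43, M3=-226/43, M4=0
seg 0: a=-3, c=M0/2=0, d=(M1−M0)/(6·2)=-65/129, b=Δ0−h0·(2M0+M1)/6=647/129
seg 1: a=3, c=M1/2=-130/43, d=(M2−M1)/(6·2)=263/258, b=Δ1−h1·(2M1+M2)/6=-133/129
seg 2: a=-3, c=M2/2=133/43, d=(M3−M2)/(6·3)=-82/129, b=Δ2−h2·(2M2+M3)/6=-115/129
seg 3: a=5, c=M3/2=-113/43, d=(M4−M3)/(6·2)=113/258, b=Δ3−h3·(2M3+M4)/6=65/129
t_q=25/4 → seg 2, τ=9/4; S=-3+-115/129·τ+133/43·τ²+-82/129·τ³=4695/1376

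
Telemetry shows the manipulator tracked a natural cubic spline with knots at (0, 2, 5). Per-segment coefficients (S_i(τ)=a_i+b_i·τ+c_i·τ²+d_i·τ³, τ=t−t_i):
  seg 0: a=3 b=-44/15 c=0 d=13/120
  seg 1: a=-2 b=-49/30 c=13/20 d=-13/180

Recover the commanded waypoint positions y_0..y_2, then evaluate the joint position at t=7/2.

y_0=3 y_1=-2 y_2=-3
S(7/2) = -517/160

y_0 = S_0(0) = a_0 = 3
y_1 = S_1(0) = a_1 = -2
y_2 = S_1(3) = -3
t_q=7/2 is in segment 1 (τ=3/2); S_1(τ)=-517/160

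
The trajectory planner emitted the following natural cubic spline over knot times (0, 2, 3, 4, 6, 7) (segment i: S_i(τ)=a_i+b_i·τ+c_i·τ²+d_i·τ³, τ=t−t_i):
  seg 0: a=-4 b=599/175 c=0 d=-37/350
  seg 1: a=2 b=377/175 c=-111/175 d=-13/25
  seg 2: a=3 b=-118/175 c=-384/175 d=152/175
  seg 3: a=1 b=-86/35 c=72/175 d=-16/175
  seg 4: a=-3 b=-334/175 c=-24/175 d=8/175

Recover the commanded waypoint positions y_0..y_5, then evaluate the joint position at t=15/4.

y_0=-4 y_1=2 y_2=3 y_3=1 y_4=-3 y_5=-5
S(15/4) = 2277/1400

y_0 = S_0(0) = a_0 = -4
y_1 = S_1(0) = a_1 = 2
y_2 = S_2(0) = a_2 = 3
y_3 = S_3(0) = a_3 = 1
y_4 = S_4(0) = a_4 = -3
y_5 = S_4(1) = -5
t_q=15/4 is in segment 2 (τ=3/4); S_2(τ)=2277/1400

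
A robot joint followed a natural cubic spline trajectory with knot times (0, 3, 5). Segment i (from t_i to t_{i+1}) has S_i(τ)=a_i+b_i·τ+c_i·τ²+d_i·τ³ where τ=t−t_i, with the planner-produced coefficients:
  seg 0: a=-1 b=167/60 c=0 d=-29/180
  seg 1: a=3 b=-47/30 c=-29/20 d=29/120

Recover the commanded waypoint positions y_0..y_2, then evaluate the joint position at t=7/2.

y_0=-1 y_1=3 y_2=-4
S(7/2) = 603/320

y_0 = S_0(0) = a_0 = -1
y_1 = S_1(0) = a_1 = 3
y_2 = S_1(2) = -4
t_q=7/2 is in segment 1 (τ=1/2); S_1(τ)=603/320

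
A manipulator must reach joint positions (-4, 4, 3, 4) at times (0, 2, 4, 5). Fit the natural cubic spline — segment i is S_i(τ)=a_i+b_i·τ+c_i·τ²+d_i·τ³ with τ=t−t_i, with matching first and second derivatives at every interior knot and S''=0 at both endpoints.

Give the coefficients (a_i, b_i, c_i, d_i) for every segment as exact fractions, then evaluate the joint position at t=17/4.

Δ: Δ0=4, Δ1=-1/2, Δ2=1
row 1: diag=8, rhs=-27; c'=1/4, d'=-27/8
row 2: denom=6−2·1/4=11/2; d'=(9−2·-27/8)/(11/2)=63/22
back: M2=63/22
back: M1=-27/8−1/4·63/22=-45/11
M: M0=0, M1=-45/11, M2=63/22, M3=0
seg 0: a=-4, c=M0/2=0, d=(M1−M0)/(6·2)=-15/44, b=Δ0−h0·(2M0+M1)/6=59/11
seg 1: a=4, c=M1/2=-45/22, d=(M2−M1)/(6·2)=51/88, b=Δ1−h1·(2M1+M2)/6=14/11
seg 2: a=3, c=M2/2=63/44, d=(M3−M2)/(6·1)=-21/44, b=Δ2−h2·(2M2+M3)/6=1/22
t_q=17/4 → seg 2, τ=1/4; S=3+1/22·τ+63/44·τ²+-21/44·τ³=8711/2816

  seg 0: a=-4 b=59/11 c=0 d=-15/44
  seg 1: a=4 b=14/11 c=-45/22 d=51/88
  seg 2: a=3 b=1/22 c=63/44 d=-21/44
S(17/4) = 8711/2816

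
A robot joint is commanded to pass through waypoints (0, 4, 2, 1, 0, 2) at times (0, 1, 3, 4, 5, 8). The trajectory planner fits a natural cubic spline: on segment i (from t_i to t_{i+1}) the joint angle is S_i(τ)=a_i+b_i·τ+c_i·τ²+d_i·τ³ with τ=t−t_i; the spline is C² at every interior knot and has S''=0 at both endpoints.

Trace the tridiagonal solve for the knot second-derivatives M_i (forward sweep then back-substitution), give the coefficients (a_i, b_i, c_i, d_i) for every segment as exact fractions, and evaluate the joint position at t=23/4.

  seg 0: a=0 b=1751/354 c=0 d=-335/354
  seg 1: a=4 b=373/177 c=-335/118 d=455/708
  seg 2: a=2 b=-272/177 c=60/59 d=-85/177
  seg 3: a=1 b=-167/177 c=-25/59 d=65/177
  seg 4: a=0 b=-122/177 c=40/59 d=-40/531
S(23/4) = -79/472

Δ: Δ0=4, Δ1=-1, Δ2=-1, Δ3=-1, Δ4=2/3
row 1: diag=6, rhs=-30; c'=1/3, d'=-5
row 2: denom=6−2·1/3=16/3; d'=(0−2·-5)/(16/3)=15/8
row 3: denom=4−1·3/16=61/16; d'=(0−1·15/8)/(61/16)=-30/61
row 4: denom=8−1·16/61=472/61; d'=(10−1·-30/61)/(472/61)=80/59
back: M4=80/59
back: M3=-30/61−16/61·80/59=-50/59
back: M2=15/8−3/16·-50/59=120/59
back: M1=-5−1/3·120/59=-335/59
M: M0=0, M1=-335/59, M2=120/59, M3=-50/59, M4=80/59, M5=0
seg 0: a=0, c=M0/2=0, d=(M1−M0)/(6·1)=-335/354, b=Δ0−h0·(2M0+M1)/6=1751/354
seg 1: a=4, c=M1/2=-335/118, d=(M2−M1)/(6·2)=455/708, b=Δ1−h1·(2M1+M2)/6=373/177
seg 2: a=2, c=M2/2=60/59, d=(M3−M2)/(6·1)=-85/177, b=Δ2−h2·(2M2+M3)/6=-272/177
seg 3: a=1, c=M3/2=-25/59, d=(M4−M3)/(6·1)=65/177, b=Δ3−h3·(2M3+M4)/6=-167/177
seg 4: a=0, c=M4/2=40/59, d=(M5−M4)/(6·3)=-40/531, b=Δ4−h4·(2M4+M5)/6=-122/177
t_q=23/4 → seg 4, τ=3/4; S=0+-122/177·τ+40/59·τ²+-40/531·τ³=-79/472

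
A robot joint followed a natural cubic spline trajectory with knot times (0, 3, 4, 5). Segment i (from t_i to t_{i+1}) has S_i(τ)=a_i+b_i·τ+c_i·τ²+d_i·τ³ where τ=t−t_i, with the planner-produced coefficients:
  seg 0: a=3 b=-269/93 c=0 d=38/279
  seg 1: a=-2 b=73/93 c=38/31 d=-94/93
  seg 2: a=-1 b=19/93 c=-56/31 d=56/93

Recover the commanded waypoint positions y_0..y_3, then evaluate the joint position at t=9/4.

y_0=3 y_1=-2 y_2=-1 y_3=-2
S(9/4) = -1941/992

y_0 = S_0(0) = a_0 = 3
y_1 = S_1(0) = a_1 = -2
y_2 = S_2(0) = a_2 = -1
y_3 = S_2(1) = -2
t_q=9/4 is in segment 0 (τ=9/4); S_0(τ)=-1941/992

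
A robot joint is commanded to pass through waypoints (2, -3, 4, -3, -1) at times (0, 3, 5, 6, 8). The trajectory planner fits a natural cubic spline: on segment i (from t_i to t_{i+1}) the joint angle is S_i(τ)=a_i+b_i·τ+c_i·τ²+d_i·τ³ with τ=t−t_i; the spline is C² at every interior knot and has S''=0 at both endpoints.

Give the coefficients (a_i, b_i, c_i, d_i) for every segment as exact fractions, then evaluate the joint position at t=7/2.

  seg 0: a=2 b=-9071/1956 c=0 d=1937/5868
  seg 1: a=-3 b=4181/978 c=1937/652 d=-6569/3912
  seg 2: a=4 b=-1952/489 c=-1158/163 d=2003/489
  seg 3: a=-3 b=-2891/489 c=845/163 d=-845/978
S(7/2) = -3439/10432

Δ: Δ0=-5/3, Δ1=7/2, Δ2=-7, Δ3=1
row 1: diag=10, rhs=31; c'=1/5, d'=31/10
row 2: denom=6−2·1/5=28/5; d'=(-63−2·31/10)/(28/5)=-173/14
row 3: denom=6−1·5/28=163/28; d'=(48−1·-173/14)/(163/28)=1690/163
back: M3=1690/163
back: M2=-173/14−5/28·1690/163=-2316/163
back: M1=31/10−1/5·-2316/163=1937/326
M: M0=0, M1=1937/326, M2=-2316/163, M3=1690/163, M4=0
seg 0: a=2, c=M0/2=0, d=(M1−M0)/(6·3)=1937/5868, b=Δ0−h0·(2M0+M1)/6=-9071/1956
seg 1: a=-3, c=M1/2=1937/652, d=(M2−M1)/(6·2)=-6569/3912, b=Δ1−h1·(2M1+M2)/6=4181/978
seg 2: a=4, c=M2/2=-1158/163, d=(M3−M2)/(6·1)=2003/489, b=Δ2−h2·(2M2+M3)/6=-1952/489
seg 3: a=-3, c=M3/2=845/163, d=(M4−M3)/(6·2)=-845/978, b=Δ3−h3·(2M3+M4)/6=-2891/489
t_q=7/2 → seg 1, τ=1/2; S=-3+4181/978·τ+1937/652·τ²+-6569/3912·τ³=-3439/10432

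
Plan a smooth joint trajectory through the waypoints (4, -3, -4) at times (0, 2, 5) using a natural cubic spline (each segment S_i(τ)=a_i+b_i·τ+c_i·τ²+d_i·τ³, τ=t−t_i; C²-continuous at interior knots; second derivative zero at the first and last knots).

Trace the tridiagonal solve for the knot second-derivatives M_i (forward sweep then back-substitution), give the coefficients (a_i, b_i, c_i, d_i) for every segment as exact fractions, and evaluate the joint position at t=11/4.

  seg 0: a=4 b=-62/15 c=0 d=19/120
  seg 1: a=-3 b=-67/30 c=19/20 d=-19/180
S(11/4) = -5357/1280

Δ: Δ0=-7/2, Δ1=-1/3
row 1: diag=10, rhs=19; c'=3/10, d'=19/10
back: M1=19/10
M: M0=0, M1=19/10, M2=0
seg 0: a=4, c=M0/2=0, d=(M1−M0)/(6·2)=19/120, b=Δ0−h0·(2M0+M1)/6=-62/15
seg 1: a=-3, c=M1/2=19/20, d=(M2−M1)/(6·3)=-19/180, b=Δ1−h1·(2M1+M2)/6=-67/30
t_q=11/4 → seg 1, τ=3/4; S=-3+-67/30·τ+19/20·τ²+-19/180·τ³=-5357/1280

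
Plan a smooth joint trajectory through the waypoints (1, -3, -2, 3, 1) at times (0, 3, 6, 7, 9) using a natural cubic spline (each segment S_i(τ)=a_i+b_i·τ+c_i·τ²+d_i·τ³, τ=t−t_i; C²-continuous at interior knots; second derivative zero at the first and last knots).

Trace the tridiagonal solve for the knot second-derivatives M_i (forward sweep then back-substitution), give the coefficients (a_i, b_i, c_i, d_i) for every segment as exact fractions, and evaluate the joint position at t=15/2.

Δ: Δ0=-4/3, Δ1=1/3, Δ2=5, Δ3=-1
row 1: diag=12, rhs=10; c'=1/4, d'=5/6
row 2: denom=8−3·1/4=29/4; d'=(28−3·5/6)/(29/4)=102/29
row 3: denom=6−1·4/29=170/29; d'=(-36−1·102/29)/(170/29)=-573/85
back: M3=-573/85
back: M2=102/29−4/29·-573/85=378/85
back: M1=5/6−1/4·378/85=-71/255
M: M0=0, M1=-71/255, M2=378/85, M3=-573/85, M4=0
seg 0: a=1, c=M0/2=0, d=(M1−M0)/(6·3)=-71/4590, b=Δ0−h0·(2M0+M1)/6=-203/170
seg 1: a=-3, c=M1/2=-71/510, d=(M2−M1)/(6·3)=241/918, b=Δ1−h1·(2M1+M2)/6=-137/85
seg 2: a=-2, c=M2/2=189/85, d=(M3−M2)/(6·1)=-317/170, b=Δ2−h2·(2M2+M3)/6=789/170
seg 3: a=3, c=M3/2=-573/170, d=(M4−M3)/(6·2)=191/340, b=Δ3−h3·(2M3+M4)/6=297/85
t_q=15/2 → seg 3, τ=1/2; S=3+297/85·τ+-573/170·τ²+191/340·τ³=10811/2720

  seg 0: a=1 b=-203/170 c=0 d=-71/4590
  seg 1: a=-3 b=-137/85 c=-71/510 d=241/918
  seg 2: a=-2 b=789/170 c=189/85 d=-317/170
  seg 3: a=3 b=297/85 c=-573/170 d=191/340
S(15/2) = 10811/2720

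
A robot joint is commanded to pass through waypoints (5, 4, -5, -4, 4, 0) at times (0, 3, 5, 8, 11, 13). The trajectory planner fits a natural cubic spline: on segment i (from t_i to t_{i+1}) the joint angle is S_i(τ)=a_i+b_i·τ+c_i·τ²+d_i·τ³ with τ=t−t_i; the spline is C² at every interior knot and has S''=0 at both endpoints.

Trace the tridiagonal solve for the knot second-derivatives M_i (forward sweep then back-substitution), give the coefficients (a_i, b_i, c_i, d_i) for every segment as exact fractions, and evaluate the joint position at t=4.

  seg 0: a=5 b=4015/3252 c=0 d=-5099/29268
  seg 1: a=4 b=-5641/1626 c=-5099/3252 d=1141/2168
  seg 2: a=-5 b=-2785/813 c=2585/1626 d=-1643/14634
  seg 3: a=-4 b=5011/1626 c=157/271 d=-389/1626
  seg 4: a=4 b=80/813 c=-853/542 d=853/3252
S(4) = -3323/6504

Δ: Δ0=-1/3, Δ1=-9/2, Δ2=1/3, Δ3=8/3, Δ4=-2
row 1: diag=10, rhs=-25; c'=1/5, d'=-5/2
row 2: denom=10−2·1/5=48/5; d'=(29−2·-5/2)/(48/5)=85/24
row 3: denom=12−3·5/16=177/16; d'=(14−3·85/24)/(177/16)=18/59
row 4: denom=10−3·16/59=542/59; d'=(-28−3·18/59)/(542/59)=-853/271
back: M4=-853/271
back: M3=18/59−16/59·-853/271=314/271
back: M2=85/24−5/16·314/271=2585/813
back: M1=-5/2−1/5·2585/813=-5099/1626
M: M0=0, M1=-5099/1626, M2=2585/813, M3=314/271, M4=-853/271, M5=0
seg 0: a=5, c=M0/2=0, d=(M1−M0)/(6·3)=-5099/29268, b=Δ0−h0·(2M0+M1)/6=4015/3252
seg 1: a=4, c=M1/2=-5099/3252, d=(M2−M1)/(6·2)=1141/2168, b=Δ1−h1·(2M1+M2)/6=-5641/1626
seg 2: a=-5, c=M2/2=2585/1626, d=(M3−M2)/(6·3)=-1643/14634, b=Δ2−h2·(2M2+M3)/6=-2785/813
seg 3: a=-4, c=M3/2=157/271, d=(M4−M3)/(6·3)=-389/1626, b=Δ3−h3·(2M3+M4)/6=5011/1626
seg 4: a=4, c=M4/2=-853/542, d=(M5−M4)/(6·2)=853/3252, b=Δ4−h4·(2M4+M5)/6=80/813
t_q=4 → seg 1, τ=1; S=4+-5641/1626·τ+-5099/3252·τ²+1141/2168·τ³=-3323/6504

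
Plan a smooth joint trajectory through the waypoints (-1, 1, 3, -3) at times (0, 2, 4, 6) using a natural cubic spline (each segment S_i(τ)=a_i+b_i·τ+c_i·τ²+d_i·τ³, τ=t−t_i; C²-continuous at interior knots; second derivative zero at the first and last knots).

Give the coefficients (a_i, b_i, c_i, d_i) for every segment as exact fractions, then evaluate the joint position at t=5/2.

  seg 0: a=-1 b=11/15 c=0 d=1/15
  seg 1: a=1 b=23/15 c=2/5 d=-1/3
  seg 2: a=3 b=-13/15 c=-8/5 d=4/15
S(5/2) = 73/40

Δ: Δ0=1, Δ1=1, Δ2=-3
row 1: diag=8, rhs=0; c'=1/4, d'=0
row 2: denom=8−2·1/4=15/2; d'=(-24−2·0)/(15/2)=-16/5
back: M2=-16/5
back: M1=0−1/4·-16/5=4/5
M: M0=0, M1=4/5, M2=-16/5, M3=0
seg 0: a=-1, c=M0/2=0, d=(M1−M0)/(6·2)=1/15, b=Δ0−h0·(2M0+M1)/6=11/15
seg 1: a=1, c=M1/2=2/5, d=(M2−M1)/(6·2)=-1/3, b=Δ1−h1·(2M1+M2)/6=23/15
seg 2: a=3, c=M2/2=-8/5, d=(M3−M2)/(6·2)=4/15, b=Δ2−h2·(2M2+M3)/6=-13/15
t_q=5/2 → seg 1, τ=1/2; S=1+23/15·τ+2/5·τ²+-1/3·τ³=73/40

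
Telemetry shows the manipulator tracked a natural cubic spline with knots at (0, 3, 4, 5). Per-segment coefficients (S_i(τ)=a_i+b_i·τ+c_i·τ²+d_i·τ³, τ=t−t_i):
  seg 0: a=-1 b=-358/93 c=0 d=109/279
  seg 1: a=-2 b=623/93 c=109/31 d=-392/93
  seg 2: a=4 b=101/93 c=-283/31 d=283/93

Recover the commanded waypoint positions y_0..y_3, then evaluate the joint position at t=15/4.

y_0 = S_0(0) = a_0 = -1
y_1 = S_1(0) = a_1 = -2
y_2 = S_2(0) = a_2 = 4
y_3 = S_2(1) = -1
t_q=15/4 is in segment 1 (τ=3/4); S_1(τ)=1599/496

y_0=-1 y_1=-2 y_2=4 y_3=-1
S(15/4) = 1599/496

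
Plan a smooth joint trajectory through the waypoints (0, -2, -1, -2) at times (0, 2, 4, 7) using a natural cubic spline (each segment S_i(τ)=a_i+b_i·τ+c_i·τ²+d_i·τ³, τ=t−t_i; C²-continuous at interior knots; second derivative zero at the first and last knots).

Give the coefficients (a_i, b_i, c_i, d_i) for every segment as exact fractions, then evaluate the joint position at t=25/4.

  seg 0: a=0 b=-82/57 c=0 d=25/228
  seg 1: a=-2 b=-7/57 c=25/38 d=-79/456
  seg 2: a=-1 b=49/114 c=-29/76 d=29/684
S(25/4) = -7207/4864

Δ: Δ0=-1, Δ1=1/2, Δ2=-1/3
row 1: diag=8, rhs=9; c'=1/4, d'=9/8
row 2: denom=10−2·1/4=19/2; d'=(-5−2·9/8)/(19/2)=-29/38
back: M2=-29/38
back: M1=9/8−1/4·-29/38=25/19
M: M0=0, M1=25/19, M2=-29/38, M3=0
seg 0: a=0, c=M0/2=0, d=(M1−M0)/(6·2)=25/228, b=Δ0−h0·(2M0+M1)/6=-82/57
seg 1: a=-2, c=M1/2=25/38, d=(M2−M1)/(6·2)=-79/456, b=Δ1−h1·(2M1+M2)/6=-7/57
seg 2: a=-1, c=M2/2=-29/76, d=(M3−M2)/(6·3)=29/684, b=Δ2−h2·(2M2+M3)/6=49/114
t_q=25/4 → seg 2, τ=9/4; S=-1+49/114·τ+-29/76·τ²+29/684·τ³=-7207/4864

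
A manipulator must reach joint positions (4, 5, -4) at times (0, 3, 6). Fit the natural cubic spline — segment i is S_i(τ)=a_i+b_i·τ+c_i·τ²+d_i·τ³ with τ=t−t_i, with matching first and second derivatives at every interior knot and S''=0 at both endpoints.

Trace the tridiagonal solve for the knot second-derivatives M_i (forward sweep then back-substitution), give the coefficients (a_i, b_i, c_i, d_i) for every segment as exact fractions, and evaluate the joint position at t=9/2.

  seg 0: a=4 b=7/6 c=0 d=-5/54
  seg 1: a=5 b=-4/3 c=-5/6 d=5/54
S(9/2) = 23/16

Δ: Δ0=1/3, Δ1=-3
row 1: diag=12, rhs=-20; c'=1/4, d'=-5/3
back: M1=-5/3
M: M0=0, M1=-5/3, M2=0
seg 0: a=4, c=M0/2=0, d=(M1−M0)/(6·3)=-5/54, b=Δ0−h0·(2M0+M1)/6=7/6
seg 1: a=5, c=M1/2=-5/6, d=(M2−M1)/(6·3)=5/54, b=Δ1−h1·(2M1+M2)/6=-4/3
t_q=9/2 → seg 1, τ=3/2; S=5+-4/3·τ+-5/6·τ²+5/54·τ³=23/16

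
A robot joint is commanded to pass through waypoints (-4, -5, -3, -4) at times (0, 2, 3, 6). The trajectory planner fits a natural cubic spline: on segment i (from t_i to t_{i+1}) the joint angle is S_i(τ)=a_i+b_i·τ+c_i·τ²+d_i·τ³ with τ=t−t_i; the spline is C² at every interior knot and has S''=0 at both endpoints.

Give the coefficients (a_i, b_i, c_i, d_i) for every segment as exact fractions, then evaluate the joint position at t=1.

Δ: Δ0=-1/2, Δ1=2, Δ2=-1/3
row 1: diag=6, rhs=15; c'=1/6, d'=5/2
row 2: denom=8−1·1/6=47/6; d'=(-14−1·5/2)/(47/6)=-99/47
back: M2=-99/47
back: M1=5/2−1/6·-99/47=134/47
M: M0=0, M1=134/47, M2=-99/47, M3=0
seg 0: a=-4, c=M0/2=0, d=(M1−M0)/(6·2)=67/282, b=Δ0−h0·(2M0+M1)/6=-409/282
seg 1: a=-5, c=M1/2=67/47, d=(M2−M1)/(6·1)=-233/282, b=Δ1−h1·(2M1+M2)/6=395/282
seg 2: a=-3, c=M2/2=-99/94, d=(M3−M2)/(6·3)=11/94, b=Δ2−h2·(2M2+M3)/6=250/141
t_q=1 → seg 0, τ=1; S=-4+-409/282·τ+0·τ²+67/282·τ³=-245/47

  seg 0: a=-4 b=-409/282 c=0 d=67/282
  seg 1: a=-5 b=395/282 c=67/47 d=-233/282
  seg 2: a=-3 b=250/141 c=-99/94 d=11/94
S(1) = -245/47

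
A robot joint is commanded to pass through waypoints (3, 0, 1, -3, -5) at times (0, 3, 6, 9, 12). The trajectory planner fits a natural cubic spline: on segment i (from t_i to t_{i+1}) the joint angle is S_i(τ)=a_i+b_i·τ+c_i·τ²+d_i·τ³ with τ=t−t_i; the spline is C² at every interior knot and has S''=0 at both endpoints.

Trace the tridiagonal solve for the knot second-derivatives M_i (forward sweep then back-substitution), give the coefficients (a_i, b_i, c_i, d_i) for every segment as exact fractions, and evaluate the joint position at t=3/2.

  seg 0: a=3 b=-125/84 c=0 d=41/756
  seg 1: a=0 b=-1/42 c=41/84 d=-31/252
  seg 2: a=1 b=-5/12 c=-13/21 d=79/756
  seg 3: a=-3 b=-55/42 c=9/28 d=-1/28
S(3/2) = 213/224

Δ: Δ0=-1, Δ1=1/3, Δ2=-4/3, Δ3=-2/3
row 1: diag=12, rhs=8; c'=1/4, d'=2/3
row 2: denom=12−3·1/4=45/4; d'=(-10−3·2/3)/(45/4)=-16/15
row 3: denom=12−3·4/15=56/5; d'=(4−3·-16/15)/(56/5)=9/14
back: M3=9/14
back: M2=-16/15−4/15·9/14=-26/21
back: M1=2/3−1/4·-26/21=41/42
M: M0=0, M1=41/42, M2=-26/21, M3=9/14, M4=0
seg 0: a=3, c=M0/2=0, d=(M1−M0)/(6·3)=41/756, b=Δ0−h0·(2M0+M1)/6=-125/84
seg 1: a=0, c=M1/2=41/84, d=(M2−M1)/(6·3)=-31/252, b=Δ1−h1·(2M1+M2)/6=-1/42
seg 2: a=1, c=M2/2=-13/21, d=(M3−M2)/(6·3)=79/756, b=Δ2−h2·(2M2+M3)/6=-5/12
seg 3: a=-3, c=M3/2=9/28, d=(M4−M3)/(6·3)=-1/28, b=Δ3−h3·(2M3+M4)/6=-55/42
t_q=3/2 → seg 0, τ=3/2; S=3+-125/84·τ+0·τ²+41/756·τ³=213/224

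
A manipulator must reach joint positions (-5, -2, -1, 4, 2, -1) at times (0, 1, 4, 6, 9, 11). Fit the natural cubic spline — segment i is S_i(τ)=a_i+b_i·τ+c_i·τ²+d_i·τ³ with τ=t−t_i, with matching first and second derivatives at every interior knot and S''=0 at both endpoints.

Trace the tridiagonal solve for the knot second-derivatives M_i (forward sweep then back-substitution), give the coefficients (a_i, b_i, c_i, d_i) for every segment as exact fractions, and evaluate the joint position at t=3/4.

Δ: Δ0=3, Δ1=1/3, Δ2=5/2, Δ3=-2/3, Δ4=-3/2
row 1: diag=8, rhs=-16; c'=3/8, d'=-2
row 2: denom=10−3·3/8=71/8; d'=(13−3·-2)/(71/8)=152/71
row 3: denom=10−2·16/71=678/71; d'=(-19−2·152/71)/(678/71)=-551/226
row 4: denom=10−3·71/226=2047/226; d'=(-5−3·-551/226)/(2047/226)=523/2047
back: M4=523/2047
back: M3=-551/226−71/226·523/2047=-5155/2047
back: M2=152/71−16/71·-5155/2047=5544/2047
back: M1=-2−3/8·5544/2047=-6173/2047
M: M0=0, M1=-6173/2047, M2=5544/2047, M3=-5155/2047, M4=523/2047, M5=0
seg 0: a=-5, c=M0/2=0, d=(M1−M0)/(6·1)=-6173/12282, b=Δ0−h0·(2M0+M1)/6=43019/12282
seg 1: a=-2, c=M1/2=-6173/4094, d=(M2−M1)/(6·3)=11717/36846, b=Δ1−h1·(2M1+M2)/6=12250/6141
seg 2: a=-1, c=M2/2=2772/2047, d=(M3−M2)/(6·2)=-10699/24564, b=Δ2−h2·(2M2+M3)/6=18839/12282
seg 3: a=4, c=M3/2=-5155/4094, d=(M4−M3)/(6·3)=2839/18423, b=Δ3−h3·(2M3+M4)/6=21173/12282
seg 4: a=2, c=M4/2=523/4094, d=(M5−M4)/(6·2)=-523/24564, b=Δ4−h4·(2M4+M5)/6=-20515/12282
t_q=3/4 → seg 0, τ=3/4; S=-5+43019/12282·τ+0·τ²+-6173/12282·τ³=-677333/262016

  seg 0: a=-5 b=43019/12282 c=0 d=-6173/12282
  seg 1: a=-2 b=12250/6141 c=-6173/4094 d=11717/36846
  seg 2: a=-1 b=18839/12282 c=2772/2047 d=-10699/24564
  seg 3: a=4 b=21173/12282 c=-5155/4094 d=2839/18423
  seg 4: a=2 b=-20515/12282 c=523/4094 d=-523/24564
S(3/4) = -677333/262016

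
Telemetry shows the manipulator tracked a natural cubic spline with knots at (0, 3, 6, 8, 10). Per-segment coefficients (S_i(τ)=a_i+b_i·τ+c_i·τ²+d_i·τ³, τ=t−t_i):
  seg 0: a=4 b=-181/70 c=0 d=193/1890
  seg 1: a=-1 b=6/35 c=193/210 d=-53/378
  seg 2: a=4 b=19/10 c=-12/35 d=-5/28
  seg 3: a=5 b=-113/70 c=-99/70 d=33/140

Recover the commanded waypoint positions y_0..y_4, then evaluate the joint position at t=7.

y_0 = S_0(0) = a_0 = 4
y_1 = S_1(0) = a_1 = -1
y_2 = S_2(0) = a_2 = 4
y_3 = S_3(0) = a_3 = 5
y_4 = S_3(2) = -2
t_q=7 is in segment 2 (τ=1); S_2(τ)=753/140

y_0=4 y_1=-1 y_2=4 y_3=5 y_4=-2
S(7) = 753/140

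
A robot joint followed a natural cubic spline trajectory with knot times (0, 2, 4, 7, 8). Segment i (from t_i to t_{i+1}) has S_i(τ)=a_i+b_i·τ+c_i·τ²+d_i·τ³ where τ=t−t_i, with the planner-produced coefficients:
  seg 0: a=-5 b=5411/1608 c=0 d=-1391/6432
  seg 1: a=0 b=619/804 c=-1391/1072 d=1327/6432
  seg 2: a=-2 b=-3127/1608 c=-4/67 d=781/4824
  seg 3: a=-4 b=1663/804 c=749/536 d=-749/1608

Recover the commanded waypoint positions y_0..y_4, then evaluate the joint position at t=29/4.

y_0=-5 y_1=0 y_2=-2 y_3=-4 y_4=-1
S(29/4) = -116731/34304

y_0 = S_0(0) = a_0 = -5
y_1 = S_1(0) = a_1 = 0
y_2 = S_2(0) = a_2 = -2
y_3 = S_3(0) = a_3 = -4
y_4 = S_3(1) = -1
t_q=29/4 is in segment 3 (τ=1/4); S_3(τ)=-116731/34304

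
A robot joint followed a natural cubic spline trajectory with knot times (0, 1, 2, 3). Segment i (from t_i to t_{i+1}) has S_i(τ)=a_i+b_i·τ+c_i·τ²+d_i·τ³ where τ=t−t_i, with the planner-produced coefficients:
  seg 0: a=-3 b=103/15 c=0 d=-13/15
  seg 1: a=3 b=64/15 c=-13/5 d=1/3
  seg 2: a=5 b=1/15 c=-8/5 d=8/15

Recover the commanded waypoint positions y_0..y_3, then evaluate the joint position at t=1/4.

y_0=-3 y_1=3 y_2=5 y_3=4
S(1/4) = -83/64

y_0 = S_0(0) = a_0 = -3
y_1 = S_1(0) = a_1 = 3
y_2 = S_2(0) = a_2 = 5
y_3 = S_2(1) = 4
t_q=1/4 is in segment 0 (τ=1/4); S_0(τ)=-83/64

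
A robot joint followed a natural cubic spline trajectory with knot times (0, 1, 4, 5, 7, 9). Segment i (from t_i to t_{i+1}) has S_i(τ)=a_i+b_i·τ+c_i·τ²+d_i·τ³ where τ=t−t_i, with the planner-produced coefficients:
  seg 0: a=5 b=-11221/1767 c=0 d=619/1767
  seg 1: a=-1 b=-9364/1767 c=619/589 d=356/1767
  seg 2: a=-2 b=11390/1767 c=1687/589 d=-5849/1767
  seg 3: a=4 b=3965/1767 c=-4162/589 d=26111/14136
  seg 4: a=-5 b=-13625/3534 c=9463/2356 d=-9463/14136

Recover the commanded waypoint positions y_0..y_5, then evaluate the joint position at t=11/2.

y_0 = S_0(0) = a_0 = 5
y_1 = S_1(0) = a_1 = -1
y_2 = S_2(0) = a_2 = -2
y_3 = S_3(0) = a_3 = 4
y_4 = S_4(0) = a_4 = -5
y_5 = S_4(2) = -2
t_q=11/2 is in segment 3 (τ=1/2); S_3(τ)=135189/37696

y_0=5 y_1=-1 y_2=-2 y_3=4 y_4=-5 y_5=-2
S(11/2) = 135189/37696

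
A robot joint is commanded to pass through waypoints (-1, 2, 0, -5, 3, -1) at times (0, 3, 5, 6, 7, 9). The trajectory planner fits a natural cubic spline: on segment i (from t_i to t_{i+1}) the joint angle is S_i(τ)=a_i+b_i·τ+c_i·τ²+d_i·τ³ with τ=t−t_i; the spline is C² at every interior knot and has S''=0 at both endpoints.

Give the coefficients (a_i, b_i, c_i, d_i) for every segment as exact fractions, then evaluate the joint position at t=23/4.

  seg 0: a=-1 b=235/307 c=0 d=8/307
  seg 1: a=2 b=451/307 c=72/307 d=-451/614
  seg 2: a=0 b=-1967/307 c=-1281/307 d=1713/307
  seg 3: a=-5 b=610/307 c=3858/307 d=-2012/307
  seg 4: a=3 b=2290/307 c=-2178/307 d=363/307
S(23/4) = -94281/19648

Δ: Δ0=1, Δ1=-1, Δ2=-5, Δ3=8, Δ4=-2
row 1: diag=10, rhs=-12; c'=1/5, d'=-6/5
row 2: denom=6−2·1/5=28/5; d'=(-24−2·-6/5)/(28/5)=-27/7
row 3: denom=4−1·5/28=107/28; d'=(78−1·-27/7)/(107/28)=2292/107
row 4: denom=6−1·28/107=614/107; d'=(-60−1·2292/107)/(614/107)=-4356/307
back: M4=-4356/307
back: M3=2292/107−28/107·-4356/307=7716/307
back: M2=-27/7−5/28·7716/307=-2562/307
back: M1=-6/5−1/5·-2562/307=144/307
M: M0=0, M1=144/307, M2=-2562/307, M3=7716/307, M4=-4356/307, M5=0
seg 0: a=-1, c=M0/2=0, d=(M1−M0)/(6·3)=8/307, b=Δ0−h0·(2M0+M1)/6=235/307
seg 1: a=2, c=M1/2=72/307, d=(M2−M1)/(6·2)=-451/614, b=Δ1−h1·(2M1+M2)/6=451/307
seg 2: a=0, c=M2/2=-1281/307, d=(M3−M2)/(6·1)=1713/307, b=Δ2−h2·(2M2+M3)/6=-1967/307
seg 3: a=-5, c=M3/2=3858/307, d=(M4−M3)/(6·1)=-2012/307, b=Δ3−h3·(2M3+M4)/6=610/307
seg 4: a=3, c=M4/2=-2178/307, d=(M5−M4)/(6·2)=363/307, b=Δ4−h4·(2M4+M5)/6=2290/307
t_q=23/4 → seg 2, τ=3/4; S=0+-1967/307·τ+-1281/307·τ²+1713/307·τ³=-94281/19648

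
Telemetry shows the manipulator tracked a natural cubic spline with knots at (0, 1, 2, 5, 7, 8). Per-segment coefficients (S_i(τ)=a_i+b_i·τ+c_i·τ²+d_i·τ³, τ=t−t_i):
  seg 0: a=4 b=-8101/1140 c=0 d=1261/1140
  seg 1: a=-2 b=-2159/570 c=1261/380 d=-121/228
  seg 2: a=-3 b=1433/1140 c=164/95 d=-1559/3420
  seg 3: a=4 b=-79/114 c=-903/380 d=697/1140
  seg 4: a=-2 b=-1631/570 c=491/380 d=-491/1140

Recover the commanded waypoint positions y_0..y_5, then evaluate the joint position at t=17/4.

y_0 = S_0(0) = a_0 = 4
y_1 = S_1(0) = a_1 = -2
y_2 = S_2(0) = a_2 = -3
y_3 = S_3(0) = a_3 = 4
y_4 = S_4(0) = a_4 = -2
y_5 = S_4(1) = -4
t_q=17/4 is in segment 2 (τ=9/4); S_2(τ)=82089/24320

y_0=4 y_1=-2 y_2=-3 y_3=4 y_4=-2 y_5=-4
S(17/4) = 82089/24320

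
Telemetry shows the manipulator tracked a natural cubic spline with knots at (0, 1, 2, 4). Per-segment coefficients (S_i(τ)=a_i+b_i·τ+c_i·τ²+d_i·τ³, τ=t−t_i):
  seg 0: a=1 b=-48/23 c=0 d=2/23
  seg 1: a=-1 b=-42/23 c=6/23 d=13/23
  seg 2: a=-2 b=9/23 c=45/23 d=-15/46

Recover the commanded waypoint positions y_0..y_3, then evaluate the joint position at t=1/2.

y_0 = S_0(0) = a_0 = 1
y_1 = S_1(0) = a_1 = -1
y_2 = S_2(0) = a_2 = -2
y_3 = S_2(2) = 4
t_q=1/2 is in segment 0 (τ=1/2); S_0(τ)=-3/92

y_0=1 y_1=-1 y_2=-2 y_3=4
S(1/2) = -3/92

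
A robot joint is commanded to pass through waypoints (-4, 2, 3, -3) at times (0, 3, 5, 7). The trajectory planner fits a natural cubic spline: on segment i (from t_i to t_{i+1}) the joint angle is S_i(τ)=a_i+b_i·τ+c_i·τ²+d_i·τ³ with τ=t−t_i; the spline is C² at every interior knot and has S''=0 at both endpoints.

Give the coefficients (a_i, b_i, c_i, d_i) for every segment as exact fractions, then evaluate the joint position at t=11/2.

  seg 0: a=-4 b=167/76 c=0 d=-5/228
  seg 1: a=2 b=61/38 c=-15/76 d=-27/152
  seg 2: a=3 b=-25/19 c=-24/19 d=4/19
S(11/2) = 39/19

Δ: Δ0=2, Δ1=1/2, Δ2=-3
row 1: diag=10, rhs=-9; c'=1/5, d'=-9/10
row 2: denom=8−2·1/5=38/5; d'=(-21−2·-9/10)/(38/5)=-48/19
back: M2=-48/19
back: M1=-9/10−1/5·-48/19=-15/38
M: M0=0, M1=-15/38, M2=-48/19, M3=0
seg 0: a=-4, c=M0/2=0, d=(M1−M0)/(6·3)=-5/228, b=Δ0−h0·(2M0+M1)/6=167/76
seg 1: a=2, c=M1/2=-15/76, d=(M2−M1)/(6·2)=-27/152, b=Δ1−h1·(2M1+M2)/6=61/38
seg 2: a=3, c=M2/2=-24/19, d=(M3−M2)/(6·2)=4/19, b=Δ2−h2·(2M2+M3)/6=-25/19
t_q=11/2 → seg 2, τ=1/2; S=3+-25/19·τ+-24/19·τ²+4/19·τ³=39/19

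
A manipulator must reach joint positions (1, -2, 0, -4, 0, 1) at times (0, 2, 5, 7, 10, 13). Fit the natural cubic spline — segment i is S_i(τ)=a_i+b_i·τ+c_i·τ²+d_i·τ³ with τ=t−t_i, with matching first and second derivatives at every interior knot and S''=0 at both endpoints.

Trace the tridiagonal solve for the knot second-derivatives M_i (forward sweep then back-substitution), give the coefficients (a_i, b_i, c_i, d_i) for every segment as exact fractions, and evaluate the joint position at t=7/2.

  seg 0: a=1 b=-4739/2138 c=0 d=383/2138
  seg 1: a=-2 b=-143/2138 c=1149/1069 d=-15977/57726
  seg 2: a=0 b=-1166/1069 c=-9083/6414 d=6167/12828
  seg 3: a=-4 b=-3163/3207 c=4709/3207 d=-6688/28863
  seg 4: a=0 b=5027/3207 c=-1979/3207 d=1979/28863
S(7/2) = -10537/17104

Δ: Δ0=-3/2, Δ1=2/3, Δ2=-2, Δ3=4/3, Δ4=1/3
row 1: diag=10, rhs=13; c'=3/10, d'=13/10
row 2: denom=10−3·3/10=91/10; d'=(-16−3·13/10)/(91/10)=-199/91
row 3: denom=10−2·20/91=870/91; d'=(20−2·-199/91)/(870/91)=1109/435
row 4: denom=12−3·91/290=3207/290; d'=(-6−3·1109/435)/(3207/290)=-3958/3207
back: M4=-3958/3207
back: M3=1109/435−91/290·-3958/3207=9418/3207
back: M2=-199/91−20/91·9418/3207=-9083/3207
back: M1=13/10−3/10·-9083/3207=2298/1069
M: M0=0, M1=2298/1069, M2=-9083/3207, M3=9418/3207, M4=-3958/3207, M5=0
seg 0: a=1, c=M0/2=0, d=(M1−M0)/(6·2)=383/2138, b=Δ0−h0·(2M0+M1)/6=-4739/2138
seg 1: a=-2, c=M1/2=1149/1069, d=(M2−M1)/(6·3)=-15977/57726, b=Δ1−h1·(2M1+M2)/6=-143/2138
seg 2: a=0, c=M2/2=-9083/6414, d=(M3−M2)/(6·2)=6167/12828, b=Δ2−h2·(2M2+M3)/6=-1166/1069
seg 3: a=-4, c=M3/2=4709/3207, d=(M4−M3)/(6·3)=-6688/28863, b=Δ3−h3·(2M3+M4)/6=-3163/3207
seg 4: a=0, c=M4/2=-1979/3207, d=(M5−M4)/(6·3)=1979/28863, b=Δ4−h4·(2M4+M5)/6=5027/3207
t_q=7/2 → seg 1, τ=3/2; S=-2+-143/2138·τ+1149/1069·τ²+-15977/57726·τ³=-10537/17104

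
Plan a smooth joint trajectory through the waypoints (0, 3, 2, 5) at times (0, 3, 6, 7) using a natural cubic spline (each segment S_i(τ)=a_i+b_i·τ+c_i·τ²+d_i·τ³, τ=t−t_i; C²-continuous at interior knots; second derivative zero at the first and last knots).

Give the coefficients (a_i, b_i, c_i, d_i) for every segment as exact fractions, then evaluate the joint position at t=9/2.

  seg 0: a=0 b=149/87 c=0 d=-62/783
  seg 1: a=3 b=-37/87 c=-62/87 d=194/783
  seg 2: a=2 b=173/87 c=44/29 d=-44/87
S(9/2) = 185/116

Δ: Δ0=1, Δ1=-1/3, Δ2=3
row 1: diag=12, rhs=-8; c'=1/4, d'=-2/3
row 2: denom=8−3·1/4=29/4; d'=(20−3·-2/3)/(29/4)=88/29
back: M2=88/29
back: M1=-2/3−1/4·88/29=-124/87
M: M0=0, M1=-124/87, M2=88/29, M3=0
seg 0: a=0, c=M0/2=0, d=(M1−M0)/(6·3)=-62/783, b=Δ0−h0·(2M0+M1)/6=149/87
seg 1: a=3, c=M1/2=-62/87, d=(M2−M1)/(6·3)=194/783, b=Δ1−h1·(2M1+M2)/6=-37/87
seg 2: a=2, c=M2/2=44/29, d=(M3−M2)/(6·1)=-44/87, b=Δ2−h2·(2M2+M3)/6=173/87
t_q=9/2 → seg 1, τ=3/2; S=3+-37/87·τ+-62/87·τ²+194/783·τ³=185/116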